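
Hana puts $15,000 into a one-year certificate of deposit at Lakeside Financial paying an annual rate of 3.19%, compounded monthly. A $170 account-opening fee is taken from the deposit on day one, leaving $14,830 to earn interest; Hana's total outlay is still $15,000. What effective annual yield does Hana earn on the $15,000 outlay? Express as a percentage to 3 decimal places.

Value after one year: 14,830 × (1 + 0.0319/12)^12 = 14,830 × 1.032371 = $15,310.06.
Effective yield on the $15,000 outlay: 15,310.06 / 15,000 − 1 = 0.020670 = 2.067%.

2.067%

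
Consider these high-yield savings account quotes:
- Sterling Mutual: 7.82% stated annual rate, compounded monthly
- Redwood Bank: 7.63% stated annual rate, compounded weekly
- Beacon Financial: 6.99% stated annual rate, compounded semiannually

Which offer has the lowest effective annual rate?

Sterling Mutual: (1 + 0.0782/12)^12 − 1 = 8.106%
Redwood Bank: (1 + 0.0763/52)^52 − 1 = 7.923%
Beacon Financial: (1 + 0.0699/2)^2 − 1 = 7.112%
The lowest effective annual rate is Beacon Financial at 7.112%.

Beacon Financial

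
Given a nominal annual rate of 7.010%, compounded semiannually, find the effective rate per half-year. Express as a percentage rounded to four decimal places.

With a nominal annual rate compounded semiannually, the periodic rate is the nominal rate divided by 2.
i = 0.07010 / 2 = 0.0350500 = 3.5050%.

3.5050%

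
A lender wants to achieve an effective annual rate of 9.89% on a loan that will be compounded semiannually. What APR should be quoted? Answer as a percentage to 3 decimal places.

(1 + r/2)^2 − 1 = 0.0989, so 1 + r/2 = 1.0989^(1/2).
r/2 = 0.048284, so r = 0.096569 = 9.657%.

9.657%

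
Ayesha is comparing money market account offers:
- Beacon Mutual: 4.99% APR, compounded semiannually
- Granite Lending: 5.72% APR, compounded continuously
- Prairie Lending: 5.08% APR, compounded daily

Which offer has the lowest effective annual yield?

Beacon Mutual: (1 + 0.0499/2)^2 − 1 = 5.052%
Granite Lending: e^0.0572 − 1 = 5.887%
Prairie Lending: (1 + 0.0508/365)^365 − 1 = 5.211%
The lowest effective annual rate is Beacon Mutual at 5.052%.

Beacon Mutual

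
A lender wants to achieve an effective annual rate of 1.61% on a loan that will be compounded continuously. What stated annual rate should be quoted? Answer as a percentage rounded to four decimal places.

Continuous: nominal r satisfies e^r − 1 = 0.0161.
r = ln(1 + 0.0161) = ln(1.0161) = 0.015972 = 1.5972%.

1.5972%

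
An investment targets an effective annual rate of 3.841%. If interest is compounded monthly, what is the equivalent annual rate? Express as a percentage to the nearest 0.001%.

3.775%

(1 + r/12)^12 − 1 = 0.03841, so 1 + r/12 = 1.03841^(1/12).
r/12 = 0.003146, so r = 0.037750 = 3.775%.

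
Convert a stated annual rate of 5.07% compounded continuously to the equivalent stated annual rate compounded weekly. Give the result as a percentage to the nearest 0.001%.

5.072%

EAR under continuous compounding: e^0.0507 − 1 = 0.052007.
Solve (1 + r/52)^52 = 1.052007: r/52 = 1.052007^(1/52) − 1 = 0.000975, so r = 0.050725 = 5.072%.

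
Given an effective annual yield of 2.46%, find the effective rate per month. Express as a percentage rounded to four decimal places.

The per-month rate i satisfies (1 + i)^12 = 1 + 0.0246.
i = 1.0246^(1/12) − 1 = 0.0020272 = 0.2027%.

0.2027%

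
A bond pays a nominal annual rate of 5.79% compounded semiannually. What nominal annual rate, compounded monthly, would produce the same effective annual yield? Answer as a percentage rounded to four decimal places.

5.7214%

EAR = (1 + 0.0579/2)^2 − 1 = 0.058738.
Solve (1 + r/12)^12 = 1.058738: r/12 = 1.058738^(1/12) − 1 = 0.004768, so r = 0.057214 = 5.7214%.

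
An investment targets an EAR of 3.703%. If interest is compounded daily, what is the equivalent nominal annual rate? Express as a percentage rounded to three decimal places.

(1 + r/365)^365 − 1 = 0.03703, so 1 + r/365 = 1.03703^(1/365).
r/365 = 0.000100, so r = 0.036363 = 3.636%.

3.636%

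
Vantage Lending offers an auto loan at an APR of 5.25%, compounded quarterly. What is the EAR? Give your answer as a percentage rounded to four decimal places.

5.3543%

EAR = (1 + 0.0525/4)^4 − 1.
= (1 + 0.013125)^4 − 1 = 1.053543 − 1 = 5.3543%.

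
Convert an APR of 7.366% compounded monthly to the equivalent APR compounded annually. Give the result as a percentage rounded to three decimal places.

7.620%

EAR = (1 + 0.07366/12)^12 − 1 = 0.076198.
Compounded annually, the equivalent nominal rate is the EAR itself: 7.620%.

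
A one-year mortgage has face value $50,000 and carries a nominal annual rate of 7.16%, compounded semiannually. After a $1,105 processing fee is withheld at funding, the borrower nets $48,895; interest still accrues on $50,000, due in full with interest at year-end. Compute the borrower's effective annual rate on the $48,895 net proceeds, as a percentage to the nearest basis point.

9.71%

Amount owed after one year: 50,000 × (1 + 0.0716/2)^2 = 50,000 × 1.072882 = $53,644.08.
Effective rate on net proceeds: 53,644.08 / 48,895 − 1 = 0.097128 = 9.71%.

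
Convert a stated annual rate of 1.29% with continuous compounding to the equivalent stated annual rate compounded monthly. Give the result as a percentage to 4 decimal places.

EAR under continuous compounding: e^0.0129 − 1 = 0.012984.
Solve (1 + r/12)^12 = 1.012984: r/12 = 1.012984^(1/12) − 1 = 0.001076, so r = 0.012907 = 1.2907%.

1.2907%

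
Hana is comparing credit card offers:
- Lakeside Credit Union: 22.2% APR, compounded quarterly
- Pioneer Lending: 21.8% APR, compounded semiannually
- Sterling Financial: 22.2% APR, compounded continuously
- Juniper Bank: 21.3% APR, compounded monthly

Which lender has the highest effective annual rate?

Sterling Financial

Lakeside Credit Union: (1 + 0.222/4)^4 − 1 = 24.117%
Pioneer Lending: (1 + 0.218/2)^2 − 1 = 22.988%
Sterling Financial: e^0.222 − 1 = 24.857%
Juniper Bank: (1 + 0.213/12)^12 − 1 = 23.508%
The highest effective annual rate is Sterling Financial at 24.857%.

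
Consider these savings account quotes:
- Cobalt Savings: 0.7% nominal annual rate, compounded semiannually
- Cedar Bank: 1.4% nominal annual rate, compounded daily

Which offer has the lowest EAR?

Cobalt Savings: (1 + 0.007/2)^2 − 1 = 0.701%
Cedar Bank: (1 + 0.014/365)^365 − 1 = 1.410%
The lowest effective annual rate is Cobalt Savings at 0.701%.

Cobalt Savings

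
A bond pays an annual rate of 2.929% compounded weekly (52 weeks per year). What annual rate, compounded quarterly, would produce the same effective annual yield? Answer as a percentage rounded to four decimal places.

2.9389%

EAR = (1 + 0.02929/52)^52 − 1 = 0.029715.
Solve (1 + r/4)^4 = 1.029715: r/4 = 1.029715^(1/4) − 1 = 0.007347, so r = 0.029389 = 2.9389%.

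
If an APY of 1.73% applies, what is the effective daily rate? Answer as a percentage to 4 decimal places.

0.0047%

The per-day rate i satisfies (1 + i)^365 = 1 + 0.0173.
i = 1.0173^(1/365) − 1 = 0.0000470 = 0.0047%.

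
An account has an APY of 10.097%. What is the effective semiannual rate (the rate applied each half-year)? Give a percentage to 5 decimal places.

4.92712%

The per-half-year rate i satisfies (1 + i)^2 = 1 + 0.10097.
i = 1.10097^(1/2) − 1 = 0.0492712 = 4.92712%.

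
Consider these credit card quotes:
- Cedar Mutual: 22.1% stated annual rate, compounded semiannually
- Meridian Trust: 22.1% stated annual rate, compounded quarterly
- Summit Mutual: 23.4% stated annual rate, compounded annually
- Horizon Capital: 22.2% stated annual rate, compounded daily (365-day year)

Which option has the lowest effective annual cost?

Cedar Mutual

Cedar Mutual: (1 + 0.221/2)^2 − 1 = 23.321%
Meridian Trust: (1 + 0.221/4)^4 − 1 = 24.000%
Summit Mutual: compounded annually, EAR = 23.400%
Horizon Capital: (1 + 0.222/365)^365 − 1 = 24.849%
The lowest effective annual rate is Cedar Mutual at 23.321%.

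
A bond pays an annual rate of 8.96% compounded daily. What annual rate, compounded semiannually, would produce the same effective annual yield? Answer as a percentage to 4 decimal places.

EAR = (1 + 0.0896/365)^365 − 1 = 0.093725.
Solve (1 + r/2)^2 = 1.093725: r/2 = 1.093725^(1/2) − 1 = 0.045813, so r = 0.091626 = 9.1626%.

9.1626%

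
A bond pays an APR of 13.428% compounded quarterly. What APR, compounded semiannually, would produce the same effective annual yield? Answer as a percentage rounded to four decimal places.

EAR = (1 + 0.13428/4)^4 − 1 = 0.141194.
Solve (1 + r/2)^2 = 1.141194: r/2 = 1.141194^(1/2) − 1 = 0.068267, so r = 0.136534 = 13.6534%.

13.6534%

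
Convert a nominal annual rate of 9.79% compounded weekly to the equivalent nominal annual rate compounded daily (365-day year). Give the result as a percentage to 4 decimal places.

9.7821%

EAR = (1 + 0.0979/52)^52 − 1 = 0.102751.
Solve (1 + r/365)^365 = 1.102751: r/365 = 1.102751^(1/365) − 1 = 0.000268, so r = 0.097821 = 9.7821%.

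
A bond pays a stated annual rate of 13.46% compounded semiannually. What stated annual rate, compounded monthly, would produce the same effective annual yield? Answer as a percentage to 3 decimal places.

EAR = (1 + 0.1346/2)^2 − 1 = 0.139129.
Solve (1 + r/12)^12 = 1.139129: r/12 = 1.139129^(1/12) − 1 = 0.010914, so r = 0.130974 = 13.097%.

13.097%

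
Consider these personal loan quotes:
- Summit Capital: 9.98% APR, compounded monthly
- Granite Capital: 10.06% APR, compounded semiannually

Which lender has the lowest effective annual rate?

Granite Capital

Summit Capital: (1 + 0.0998/12)^12 − 1 = 10.449%
Granite Capital: (1 + 0.1006/2)^2 − 1 = 10.313%
The lowest effective annual rate is Granite Capital at 10.313%.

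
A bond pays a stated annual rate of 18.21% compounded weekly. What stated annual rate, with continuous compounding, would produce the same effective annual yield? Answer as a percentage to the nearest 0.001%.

18.178%

EAR = (1 + 0.1821/52)^52 − 1 = 0.199353.
Equivalent continuous rate: r = ln(1 + 0.199353) = 0.181782 = 18.178%.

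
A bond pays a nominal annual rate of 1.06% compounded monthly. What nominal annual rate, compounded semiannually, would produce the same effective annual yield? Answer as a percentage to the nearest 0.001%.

EAR = (1 + 0.0106/12)^12 − 1 = 0.010652.
Solve (1 + r/2)^2 = 1.010652: r/2 = 1.010652^(1/2) − 1 = 0.005312, so r = 0.010623 = 1.062%.

1.062%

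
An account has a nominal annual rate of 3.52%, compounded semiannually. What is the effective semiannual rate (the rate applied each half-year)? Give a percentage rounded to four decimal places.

1.7600%

With a nominal annual rate compounded semiannually, the periodic rate is the nominal rate divided by 2.
i = 0.0352 / 2 = 0.0176000 = 1.7600%.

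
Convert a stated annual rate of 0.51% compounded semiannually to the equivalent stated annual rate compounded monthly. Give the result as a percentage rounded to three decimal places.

EAR = (1 + 0.0051/2)^2 − 1 = 0.005107.
Solve (1 + r/12)^12 = 1.005107: r/12 = 1.005107^(1/12) − 1 = 0.000425, so r = 0.005095 = 0.509%.

0.509%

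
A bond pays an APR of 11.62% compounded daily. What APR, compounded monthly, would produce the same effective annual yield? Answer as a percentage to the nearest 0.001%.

EAR = (1 + 0.1162/365)^365 − 1 = 0.123200.
Solve (1 + r/12)^12 = 1.123200: r/12 = 1.123200^(1/12) − 1 = 0.009729, so r = 0.116746 = 11.675%.

11.675%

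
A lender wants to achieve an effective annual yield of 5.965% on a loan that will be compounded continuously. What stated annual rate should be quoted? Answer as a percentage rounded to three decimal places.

5.794%

Continuous: nominal r satisfies e^r − 1 = 0.05965.
r = ln(1 + 0.05965) = ln(1.05965) = 0.057939 = 5.794%.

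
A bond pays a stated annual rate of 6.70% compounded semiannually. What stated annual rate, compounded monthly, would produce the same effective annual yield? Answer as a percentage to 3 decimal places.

6.608%

EAR = (1 + 0.0670/2)^2 − 1 = 0.068122.
Solve (1 + r/12)^12 = 1.068122: r/12 = 1.068122^(1/12) − 1 = 0.005507, so r = 0.066083 = 6.608%.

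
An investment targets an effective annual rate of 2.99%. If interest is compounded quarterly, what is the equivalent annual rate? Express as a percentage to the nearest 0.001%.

2.957%

(1 + r/4)^4 − 1 = 0.0299, so 1 + r/4 = 1.0299^(1/4).
r/4 = 0.007393, so r = 0.029570 = 2.957%.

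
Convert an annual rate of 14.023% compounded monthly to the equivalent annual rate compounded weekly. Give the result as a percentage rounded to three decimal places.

13.960%

EAR = (1 + 0.14023/12)^12 − 1 = 0.149603.
Solve (1 + r/52)^52 = 1.149603: r/52 = 1.149603^(1/52) − 1 = 0.002685, so r = 0.139604 = 13.960%.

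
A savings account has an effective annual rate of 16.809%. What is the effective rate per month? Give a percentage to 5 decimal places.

The per-month rate i satisfies (1 + i)^12 = 1 + 0.16809.
i = 1.16809^(1/12) − 1 = 0.0130317 = 1.30317%.

1.30317%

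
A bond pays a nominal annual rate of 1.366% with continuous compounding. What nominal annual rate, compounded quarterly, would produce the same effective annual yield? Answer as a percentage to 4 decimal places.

EAR under continuous compounding: e^0.01366 − 1 = 0.013754.
Solve (1 + r/4)^4 = 1.013754: r/4 = 1.013754^(1/4) − 1 = 0.003421, so r = 0.013683 = 1.3683%.

1.3683%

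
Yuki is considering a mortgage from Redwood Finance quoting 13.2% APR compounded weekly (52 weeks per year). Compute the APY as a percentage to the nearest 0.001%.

EAR = (1 + 0.132/52)^52 − 1.
= 1.140917 − 1 = 14.092%.

14.092%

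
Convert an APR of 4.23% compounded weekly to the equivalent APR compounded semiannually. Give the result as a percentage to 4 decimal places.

EAR = (1 + 0.0423/52)^52 − 1 = 0.043189.
Solve (1 + r/2)^2 = 1.043189: r/2 = 1.043189^(1/2) − 1 = 0.021366, so r = 0.042733 = 4.2733%.

4.2733%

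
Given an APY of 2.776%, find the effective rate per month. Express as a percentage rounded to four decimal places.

The per-month rate i satisfies (1 + i)^12 = 1 + 0.02776.
i = 1.02776^(1/12) − 1 = 0.0022844 = 0.2284%.

0.2284%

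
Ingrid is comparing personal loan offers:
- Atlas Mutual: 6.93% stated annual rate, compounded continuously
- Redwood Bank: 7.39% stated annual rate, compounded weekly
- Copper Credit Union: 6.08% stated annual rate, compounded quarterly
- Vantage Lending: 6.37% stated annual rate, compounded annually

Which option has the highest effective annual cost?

Atlas Mutual: e^0.0693 − 1 = 7.176%
Redwood Bank: (1 + 0.0739/52)^52 − 1 = 7.664%
Copper Credit Union: (1 + 0.0608/4)^4 − 1 = 6.220%
Vantage Lending: compounded annually, EAR = 6.370%
The highest effective annual rate is Redwood Bank at 7.664%.

Redwood Bank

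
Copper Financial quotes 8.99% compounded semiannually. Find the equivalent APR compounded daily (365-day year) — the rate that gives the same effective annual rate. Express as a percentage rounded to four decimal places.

8.7949%

EAR = (1 + 0.0899/2)^2 − 1 = 0.091921.
Solve (1 + r/365)^365 = 1.091921: r/365 = 1.091921^(1/365) − 1 = 0.000241, so r = 0.087949 = 8.7949%.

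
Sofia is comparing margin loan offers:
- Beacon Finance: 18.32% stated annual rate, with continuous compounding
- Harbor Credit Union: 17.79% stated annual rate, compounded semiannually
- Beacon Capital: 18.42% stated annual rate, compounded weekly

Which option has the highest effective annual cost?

Beacon Finance: e^0.1832 − 1 = 20.105%
Harbor Credit Union: (1 + 0.1779/2)^2 − 1 = 18.581%
Beacon Capital: (1 + 0.1842/52)^52 − 1 = 20.187%
The highest effective annual rate is Beacon Capital at 20.187%.

Beacon Capital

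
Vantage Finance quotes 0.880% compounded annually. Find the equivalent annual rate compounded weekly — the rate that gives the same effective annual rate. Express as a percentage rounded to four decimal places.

0.8762%

Compounded annually, EAR = nominal = 0.008800.
Solve (1 + r/52)^52 = 1.008800: r/52 = 1.008800^(1/52) − 1 = 0.000169, so r = 0.008762 = 0.8762%.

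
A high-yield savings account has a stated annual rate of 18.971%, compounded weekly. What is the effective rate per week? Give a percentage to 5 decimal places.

0.36483%

With a nominal annual rate compounded weekly, the periodic rate is the nominal rate divided by 52.
i = 0.18971 / 52 = 0.0036483 = 0.36483%.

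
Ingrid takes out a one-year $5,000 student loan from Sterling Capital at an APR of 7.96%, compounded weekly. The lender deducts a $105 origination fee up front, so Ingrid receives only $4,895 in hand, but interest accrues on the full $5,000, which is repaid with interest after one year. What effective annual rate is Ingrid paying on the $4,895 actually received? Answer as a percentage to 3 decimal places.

10.601%

Amount owed after one year: 5,000 × (1 + 0.0796/52)^52 = 5,000 × 1.082788 = $5,413.94.
Effective rate on net proceeds: 5,413.94 / 4,895 − 1 = 0.106014 = 10.601%.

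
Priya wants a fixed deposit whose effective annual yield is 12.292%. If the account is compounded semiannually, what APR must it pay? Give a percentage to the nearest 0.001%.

11.936%

(1 + r/2)^2 − 1 = 0.12292, so 1 + r/2 = 1.12292^(1/2).
r/2 = 0.059679, so r = 0.119358 = 11.936%.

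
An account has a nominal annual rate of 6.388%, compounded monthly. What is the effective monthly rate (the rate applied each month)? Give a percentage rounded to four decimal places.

0.5323%

With a nominal annual rate compounded monthly, the periodic rate is the nominal rate divided by 12.
i = 0.06388 / 12 = 0.0053233 = 0.5323%.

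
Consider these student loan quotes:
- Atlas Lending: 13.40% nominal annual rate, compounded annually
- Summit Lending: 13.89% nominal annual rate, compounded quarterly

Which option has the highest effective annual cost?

Summit Lending

Atlas Lending: compounded annually, EAR = 13.400%
Summit Lending: (1 + 0.1389/4)^4 − 1 = 14.630%
The highest effective annual rate is Summit Lending at 14.630%.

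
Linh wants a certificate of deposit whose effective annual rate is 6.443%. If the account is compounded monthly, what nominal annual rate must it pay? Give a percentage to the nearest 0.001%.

6.260%

(1 + r/12)^12 − 1 = 0.06443, so 1 + r/12 = 1.06443^(1/12).
r/12 = 0.005217, so r = 0.062602 = 6.260%.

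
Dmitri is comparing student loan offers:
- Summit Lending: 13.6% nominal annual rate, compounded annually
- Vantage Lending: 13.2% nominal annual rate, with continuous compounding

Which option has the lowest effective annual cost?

Summit Lending: compounded annually, EAR = 13.600%
Vantage Lending: e^0.132 − 1 = 14.111%
The lowest effective annual rate is Summit Lending at 13.600%.

Summit Lending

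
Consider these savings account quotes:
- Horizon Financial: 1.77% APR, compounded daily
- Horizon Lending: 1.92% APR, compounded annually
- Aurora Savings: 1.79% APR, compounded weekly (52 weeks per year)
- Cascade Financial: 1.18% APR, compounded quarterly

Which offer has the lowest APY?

Horizon Financial: (1 + 0.0177/365)^365 − 1 = 1.786%
Horizon Lending: compounded annually, EAR = 1.920%
Aurora Savings: (1 + 0.0179/52)^52 − 1 = 1.806%
Cascade Financial: (1 + 0.0118/4)^4 − 1 = 1.185%
The lowest effective annual rate is Cascade Financial at 1.185%.

Cascade Financial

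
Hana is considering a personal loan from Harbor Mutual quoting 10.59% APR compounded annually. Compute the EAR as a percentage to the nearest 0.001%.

10.590%

Annual compounding means the effective rate equals the nominal rate: 10.590%.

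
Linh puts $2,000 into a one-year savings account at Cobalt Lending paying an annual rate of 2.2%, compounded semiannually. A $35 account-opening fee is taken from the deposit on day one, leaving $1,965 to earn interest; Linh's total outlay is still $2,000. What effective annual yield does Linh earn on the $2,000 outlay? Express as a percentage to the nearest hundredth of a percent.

0.42%

Value after one year: 1,965 × (1 + 0.022/2)^2 = 1,965 × 1.022121 = $2,008.47.
Effective yield on the $2,000 outlay: 2,008.47 / 2,000 − 1 = 0.004234 = 0.42%.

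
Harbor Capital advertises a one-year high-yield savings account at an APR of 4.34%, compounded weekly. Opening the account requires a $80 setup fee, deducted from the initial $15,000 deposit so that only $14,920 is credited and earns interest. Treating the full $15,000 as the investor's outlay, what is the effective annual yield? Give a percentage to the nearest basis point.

Value after one year: 14,920 × (1 + 0.0434/52)^52 = 14,920 × 1.044337 = $15,581.50.
Effective yield on the $15,000 outlay: 15,581.50 / 15,000 − 1 = 0.038767 = 3.88%.

3.88%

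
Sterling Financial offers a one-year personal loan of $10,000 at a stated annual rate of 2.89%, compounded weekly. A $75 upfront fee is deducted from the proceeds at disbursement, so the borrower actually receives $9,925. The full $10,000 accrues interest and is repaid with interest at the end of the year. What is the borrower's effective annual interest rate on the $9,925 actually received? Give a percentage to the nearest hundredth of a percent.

3.71%

Amount owed after one year: 10,000 × (1 + 0.0289/52)^52 = 10,000 × 1.029313 = $10,293.13.
Effective rate on net proceeds: 10,293.13 / 9,925 − 1 = 0.037092 = 3.71%.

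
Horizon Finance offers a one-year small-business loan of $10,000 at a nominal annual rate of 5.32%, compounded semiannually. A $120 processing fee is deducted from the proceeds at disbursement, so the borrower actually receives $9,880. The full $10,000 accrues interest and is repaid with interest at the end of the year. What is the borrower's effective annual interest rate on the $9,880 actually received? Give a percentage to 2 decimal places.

6.67%

Amount owed after one year: 10,000 × (1 + 0.0532/2)^2 = 10,000 × 1.053908 = $10,539.08.
Effective rate on net proceeds: 10,539.08 / 9,880 − 1 = 0.066708 = 6.67%.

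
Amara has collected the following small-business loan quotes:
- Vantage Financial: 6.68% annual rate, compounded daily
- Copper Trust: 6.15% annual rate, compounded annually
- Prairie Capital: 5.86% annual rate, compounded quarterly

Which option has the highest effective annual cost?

Vantage Financial

Vantage Financial: (1 + 0.0668/365)^365 − 1 = 6.908%
Copper Trust: compounded annually, EAR = 6.150%
Prairie Capital: (1 + 0.0586/4)^4 − 1 = 5.990%
The highest effective annual rate is Vantage Financial at 6.908%.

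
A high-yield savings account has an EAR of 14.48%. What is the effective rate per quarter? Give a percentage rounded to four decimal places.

3.4385%

The per-quarter rate i satisfies (1 + i)^4 = 1 + 0.1448.
i = 1.1448^(1/4) − 1 = 0.0343855 = 3.4385%.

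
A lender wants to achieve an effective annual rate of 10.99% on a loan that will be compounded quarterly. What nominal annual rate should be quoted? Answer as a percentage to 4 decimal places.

(1 + r/4)^4 − 1 = 0.1099, so 1 + r/4 = 1.1099^(1/4).
r/4 = 0.026410, so r = 0.105641 = 10.5641%.

10.5641%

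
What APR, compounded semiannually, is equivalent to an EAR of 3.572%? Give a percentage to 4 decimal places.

(1 + r/2)^2 − 1 = 0.03572, so 1 + r/2 = 1.03572^(1/2).
r/2 = 0.017703, so r = 0.035407 = 3.5407%.

3.5407%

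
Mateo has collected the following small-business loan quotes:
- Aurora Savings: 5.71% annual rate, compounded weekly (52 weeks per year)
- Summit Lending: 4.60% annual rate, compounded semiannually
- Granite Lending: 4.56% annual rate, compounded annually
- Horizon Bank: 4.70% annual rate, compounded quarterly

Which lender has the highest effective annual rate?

Aurora Savings

Aurora Savings: (1 + 0.0571/52)^52 − 1 = 5.873%
Summit Lending: (1 + 0.0460/2)^2 − 1 = 4.653%
Granite Lending: compounded annually, EAR = 4.560%
Horizon Bank: (1 + 0.0470/4)^4 − 1 = 4.783%
The highest effective annual rate is Aurora Savings at 5.873%.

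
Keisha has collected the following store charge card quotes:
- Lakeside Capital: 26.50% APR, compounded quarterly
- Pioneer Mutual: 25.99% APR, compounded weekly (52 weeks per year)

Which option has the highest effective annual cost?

Pioneer Mutual

Lakeside Capital: (1 + 0.2650/4)^4 − 1 = 29.252%
Pioneer Mutual: (1 + 0.2599/52)^52 − 1 = 29.596%
The highest effective annual rate is Pioneer Mutual at 29.596%.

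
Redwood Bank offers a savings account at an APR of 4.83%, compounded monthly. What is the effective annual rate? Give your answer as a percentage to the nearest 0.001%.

EAR = (1 + 0.0483/12)^12 − 1.
= 1.049384 − 1 = 4.938%.

4.938%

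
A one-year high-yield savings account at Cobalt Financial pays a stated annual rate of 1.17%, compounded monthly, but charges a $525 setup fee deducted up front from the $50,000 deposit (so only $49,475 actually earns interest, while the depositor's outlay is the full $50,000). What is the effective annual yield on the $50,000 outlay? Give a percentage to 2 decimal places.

0.11%

Value after one year: 49,475 × (1 + 0.0117/12)^12 = 49,475 × 1.011763 = $50,056.97.
Effective yield on the $50,000 outlay: 50,056.97 / 50,000 − 1 = 0.001139 = 0.11%.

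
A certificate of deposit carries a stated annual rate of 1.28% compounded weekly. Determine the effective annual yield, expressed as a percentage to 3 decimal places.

EAR = (1 + 0.0128/52)^52 − 1.
= 1.012881 − 1 = 1.288%.

1.288%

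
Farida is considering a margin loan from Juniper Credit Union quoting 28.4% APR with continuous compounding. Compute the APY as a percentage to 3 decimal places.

32.843%

With continuous compounding, EAR = e^0.284 − 1.
e^0.284 = 1.328433, so EAR = 0.328433 = 32.843%.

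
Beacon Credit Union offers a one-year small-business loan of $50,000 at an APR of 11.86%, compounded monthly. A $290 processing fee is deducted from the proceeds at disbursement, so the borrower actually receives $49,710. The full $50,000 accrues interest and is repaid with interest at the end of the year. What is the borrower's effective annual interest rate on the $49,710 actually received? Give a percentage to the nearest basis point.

Amount owed after one year: 50,000 × (1 + 0.1186/12)^12 = 50,000 × 1.125264 = $56,263.20.
Effective rate on net proceeds: 56,263.20 / 49,710 − 1 = 0.131829 = 13.18%.

13.18%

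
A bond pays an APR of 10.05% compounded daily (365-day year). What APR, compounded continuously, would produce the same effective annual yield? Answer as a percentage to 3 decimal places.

EAR = (1 + 0.1005/365)^365 − 1 = 0.105708.
Equivalent continuous rate: r = ln(1 + 0.105708) = 0.100486 = 10.049%.

10.049%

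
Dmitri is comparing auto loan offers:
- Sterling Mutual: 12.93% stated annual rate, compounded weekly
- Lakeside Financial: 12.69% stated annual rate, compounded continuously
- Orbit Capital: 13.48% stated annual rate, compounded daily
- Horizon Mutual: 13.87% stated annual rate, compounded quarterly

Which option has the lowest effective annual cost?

Lakeside Financial

Sterling Mutual: (1 + 0.1293/52)^52 − 1 = 13.785%
Lakeside Financial: e^0.1269 − 1 = 13.530%
Orbit Capital: (1 + 0.1348/365)^365 − 1 = 14.428%
Horizon Mutual: (1 + 0.1387/4)^4 − 1 = 14.608%
The lowest effective annual rate is Lakeside Financial at 13.530%.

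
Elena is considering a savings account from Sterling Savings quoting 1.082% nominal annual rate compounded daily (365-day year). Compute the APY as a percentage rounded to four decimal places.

1.0879%

EAR = (1 + 0.01082/365)^365 − 1.
= (1 + 0.000030)^365 − 1 = 1.010879 − 1 = 1.0879%.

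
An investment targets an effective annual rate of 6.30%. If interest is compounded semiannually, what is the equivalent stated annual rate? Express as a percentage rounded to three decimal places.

6.204%

(1 + r/2)^2 − 1 = 0.0630, so 1 + r/2 = 1.0630^(1/2).
r/2 = 0.031019, so r = 0.062038 = 6.204%.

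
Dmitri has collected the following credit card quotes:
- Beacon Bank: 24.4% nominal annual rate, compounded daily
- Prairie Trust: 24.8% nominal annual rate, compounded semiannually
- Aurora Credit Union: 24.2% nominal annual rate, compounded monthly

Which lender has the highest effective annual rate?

Beacon Bank

Beacon Bank: (1 + 0.244/365)^365 − 1 = 27.624%
Prairie Trust: (1 + 0.248/2)^2 − 1 = 26.338%
Aurora Credit Union: (1 + 0.242/12)^12 − 1 = 27.073%
The highest effective annual rate is Beacon Bank at 27.624%.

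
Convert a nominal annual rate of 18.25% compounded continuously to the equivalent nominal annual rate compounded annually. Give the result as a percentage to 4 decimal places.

EAR under continuous compounding: e^0.1825 − 1 = 0.200214.
Compounded annually, the equivalent nominal rate is the EAR itself: 20.0214%.

20.0214%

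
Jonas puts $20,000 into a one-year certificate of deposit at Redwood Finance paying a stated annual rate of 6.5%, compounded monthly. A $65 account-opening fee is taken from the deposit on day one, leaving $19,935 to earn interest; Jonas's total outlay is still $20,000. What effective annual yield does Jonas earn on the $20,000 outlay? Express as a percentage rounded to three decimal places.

6.350%

Value after one year: 19,935 × (1 + 0.065/12)^12 = 19,935 × 1.066972 = $21,270.08.
Effective yield on the $20,000 outlay: 21,270.08 / 20,000 − 1 = 0.063504 = 6.350%.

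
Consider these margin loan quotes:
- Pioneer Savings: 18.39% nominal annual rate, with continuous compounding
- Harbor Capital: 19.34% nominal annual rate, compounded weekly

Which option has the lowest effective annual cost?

Pioneer Savings: e^0.1839 − 1 = 20.190%
Harbor Capital: (1 + 0.1934/52)^52 − 1 = 21.293%
The lowest effective annual rate is Pioneer Savings at 20.190%.

Pioneer Savings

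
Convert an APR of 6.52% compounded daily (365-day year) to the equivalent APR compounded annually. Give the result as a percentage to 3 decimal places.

6.737%

EAR = (1 + 0.0652/365)^365 − 1 = 0.067366.
Compounded annually, the equivalent nominal rate is the EAR itself: 6.737%.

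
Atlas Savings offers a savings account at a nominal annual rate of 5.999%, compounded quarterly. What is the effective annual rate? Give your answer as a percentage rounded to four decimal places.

6.1353%

EAR = (1 + 0.05999/4)^4 − 1.
= (1 + 0.014997)^4 − 1 = 1.061353 − 1 = 6.1353%.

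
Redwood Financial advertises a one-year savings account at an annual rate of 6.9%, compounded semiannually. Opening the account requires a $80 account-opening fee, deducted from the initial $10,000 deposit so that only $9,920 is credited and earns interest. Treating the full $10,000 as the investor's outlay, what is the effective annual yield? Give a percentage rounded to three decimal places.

Value after one year: 9,920 × (1 + 0.069/2)^2 = 9,920 × 1.070190 = $10,616.29.
Effective yield on the $10,000 outlay: 10,616.29 / 10,000 − 1 = 0.061629 = 6.163%.

6.163%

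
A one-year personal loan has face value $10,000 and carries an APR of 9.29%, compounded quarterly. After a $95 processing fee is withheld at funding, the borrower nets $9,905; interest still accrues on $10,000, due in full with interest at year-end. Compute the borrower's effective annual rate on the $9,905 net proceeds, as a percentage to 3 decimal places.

Amount owed after one year: 10,000 × (1 + 0.0929/4)^4 = 10,000 × 1.096187 = $10,961.87.
Effective rate on net proceeds: 10,961.87 / 9,905 − 1 = 0.106700 = 10.670%.

10.670%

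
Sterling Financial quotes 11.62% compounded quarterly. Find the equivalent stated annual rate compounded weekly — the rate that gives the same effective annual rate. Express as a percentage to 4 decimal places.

EAR = (1 + 0.1162/4)^4 − 1 = 0.121362.
Solve (1 + r/52)^52 = 1.121362: r/52 = 1.121362^(1/52) − 1 = 0.002205, so r = 0.114670 = 11.4670%.

11.4670%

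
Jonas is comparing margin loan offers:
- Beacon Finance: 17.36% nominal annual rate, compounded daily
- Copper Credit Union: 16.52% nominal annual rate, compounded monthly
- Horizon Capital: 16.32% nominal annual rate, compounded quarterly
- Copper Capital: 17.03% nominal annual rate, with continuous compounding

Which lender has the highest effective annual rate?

Beacon Finance: (1 + 0.1736/365)^365 − 1 = 18.953%
Copper Credit Union: (1 + 0.1652/12)^12 − 1 = 17.830%
Horizon Capital: (1 + 0.1632/4)^4 − 1 = 17.346%
Copper Capital: e^0.1703 − 1 = 18.566%
The highest effective annual rate is Beacon Finance at 18.953%.

Beacon Finance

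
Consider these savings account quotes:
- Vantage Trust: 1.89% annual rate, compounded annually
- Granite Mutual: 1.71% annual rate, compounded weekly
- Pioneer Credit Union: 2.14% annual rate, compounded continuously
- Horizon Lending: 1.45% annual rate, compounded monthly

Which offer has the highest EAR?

Pioneer Credit Union

Vantage Trust: compounded annually, EAR = 1.890%
Granite Mutual: (1 + 0.0171/52)^52 − 1 = 1.724%
Pioneer Credit Union: e^0.0214 − 1 = 2.163%
Horizon Lending: (1 + 0.0145/12)^12 − 1 = 1.460%
The highest effective annual rate is Pioneer Credit Union at 2.163%.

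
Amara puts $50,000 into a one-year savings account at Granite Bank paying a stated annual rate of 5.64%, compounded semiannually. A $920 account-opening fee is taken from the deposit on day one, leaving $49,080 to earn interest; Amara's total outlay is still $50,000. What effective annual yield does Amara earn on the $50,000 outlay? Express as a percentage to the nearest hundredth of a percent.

3.77%

Value after one year: 49,080 × (1 + 0.0564/2)^2 = 49,080 × 1.057195 = $51,887.14.
Effective yield on the $50,000 outlay: 51,887.14 / 50,000 − 1 = 0.037743 = 3.77%.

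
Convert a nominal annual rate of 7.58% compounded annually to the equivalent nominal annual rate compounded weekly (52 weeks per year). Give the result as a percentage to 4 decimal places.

Compounded annually, EAR = nominal = 0.075800.
Solve (1 + r/52)^52 = 1.075800: r/52 = 1.075800^(1/52) − 1 = 0.001406, so r = 0.073116 = 7.3116%.

7.3116%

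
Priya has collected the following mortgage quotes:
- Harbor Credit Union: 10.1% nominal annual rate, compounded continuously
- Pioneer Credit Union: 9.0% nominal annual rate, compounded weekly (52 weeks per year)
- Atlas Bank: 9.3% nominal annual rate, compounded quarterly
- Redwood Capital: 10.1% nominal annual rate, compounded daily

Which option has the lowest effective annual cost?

Harbor Credit Union: e^0.101 − 1 = 10.628%
Pioneer Credit Union: (1 + 0.090/52)^52 − 1 = 9.409%
Atlas Bank: (1 + 0.093/4)^4 − 1 = 9.629%
Redwood Capital: (1 + 0.101/365)^365 − 1 = 10.626%
The lowest effective annual rate is Pioneer Credit Union at 9.409%.

Pioneer Credit Union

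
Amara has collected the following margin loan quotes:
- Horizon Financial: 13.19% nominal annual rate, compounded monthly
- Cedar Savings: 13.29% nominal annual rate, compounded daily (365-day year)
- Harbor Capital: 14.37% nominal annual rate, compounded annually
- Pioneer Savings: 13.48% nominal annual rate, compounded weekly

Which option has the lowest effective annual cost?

Horizon Financial

Horizon Financial: (1 + 0.1319/12)^12 − 1 = 14.017%
Cedar Savings: (1 + 0.1329/365)^365 − 1 = 14.211%
Harbor Capital: compounded annually, EAR = 14.370%
Pioneer Savings: (1 + 0.1348/52)^52 − 1 = 14.411%
The lowest effective annual rate is Horizon Financial at 14.017%.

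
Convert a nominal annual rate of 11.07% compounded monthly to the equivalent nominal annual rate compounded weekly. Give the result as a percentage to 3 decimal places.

11.031%

EAR = (1 + 0.1107/12)^12 − 1 = 0.116493.
Solve (1 + r/52)^52 = 1.116493: r/52 = 1.116493^(1/52) − 1 = 0.002121, so r = 0.110309 = 11.031%.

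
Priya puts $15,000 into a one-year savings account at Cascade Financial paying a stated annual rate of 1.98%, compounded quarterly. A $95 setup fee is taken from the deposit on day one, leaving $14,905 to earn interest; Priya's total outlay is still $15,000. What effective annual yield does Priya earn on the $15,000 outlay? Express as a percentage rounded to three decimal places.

1.349%

Value after one year: 14,905 × (1 + 0.0198/4)^4 = 14,905 × 1.019948 = $15,202.32.
Effective yield on the $15,000 outlay: 15,202.32 / 15,000 − 1 = 0.013488 = 1.349%.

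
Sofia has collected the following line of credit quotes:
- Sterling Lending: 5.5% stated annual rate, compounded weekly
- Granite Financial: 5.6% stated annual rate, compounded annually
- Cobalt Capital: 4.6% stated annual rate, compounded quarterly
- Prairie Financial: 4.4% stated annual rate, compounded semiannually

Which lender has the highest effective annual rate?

Sterling Lending: (1 + 0.055/52)^52 − 1 = 5.651%
Granite Financial: compounded annually, EAR = 5.600%
Cobalt Capital: (1 + 0.046/4)^4 − 1 = 4.680%
Prairie Financial: (1 + 0.044/2)^2 − 1 = 4.448%
The highest effective annual rate is Sterling Lending at 5.651%.

Sterling Lending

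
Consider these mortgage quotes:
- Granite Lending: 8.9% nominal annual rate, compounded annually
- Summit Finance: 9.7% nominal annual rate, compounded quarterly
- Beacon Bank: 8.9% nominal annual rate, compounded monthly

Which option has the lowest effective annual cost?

Granite Lending: compounded annually, EAR = 8.900%
Summit Finance: (1 + 0.097/4)^4 − 1 = 10.059%
Beacon Bank: (1 + 0.089/12)^12 − 1 = 9.272%
The lowest effective annual rate is Granite Lending at 8.900%.

Granite Lending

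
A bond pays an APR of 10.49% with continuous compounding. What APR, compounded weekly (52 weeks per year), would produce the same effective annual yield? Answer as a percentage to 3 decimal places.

10.501%

EAR under continuous compounding: e^0.1049 − 1 = 0.110600.
Solve (1 + r/52)^52 = 1.110600: r/52 = 1.110600^(1/52) − 1 = 0.002019, so r = 0.105006 = 10.501%.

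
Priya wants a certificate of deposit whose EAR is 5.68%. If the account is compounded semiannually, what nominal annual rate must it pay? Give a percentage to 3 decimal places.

5.602%

(1 + r/2)^2 − 1 = 0.0568, so 1 + r/2 = 1.0568^(1/2).
r/2 = 0.028008, so r = 0.056016 = 5.602%.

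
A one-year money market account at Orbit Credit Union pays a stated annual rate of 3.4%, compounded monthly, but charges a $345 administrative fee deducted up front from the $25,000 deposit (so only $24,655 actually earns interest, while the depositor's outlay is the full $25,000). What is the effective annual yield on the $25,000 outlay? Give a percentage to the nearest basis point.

Value after one year: 24,655 × (1 + 0.034/12)^12 = 24,655 × 1.034535 = $25,506.46.
Effective yield on the $25,000 outlay: 25,506.46 / 25,000 − 1 = 0.020258 = 2.03%.

2.03%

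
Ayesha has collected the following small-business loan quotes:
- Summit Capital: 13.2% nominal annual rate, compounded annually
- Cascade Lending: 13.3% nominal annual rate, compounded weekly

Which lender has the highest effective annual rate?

Cascade Lending

Summit Capital: compounded annually, EAR = 13.200%
Cascade Lending: (1 + 0.133/52)^52 − 1 = 14.206%
The highest effective annual rate is Cascade Lending at 14.206%.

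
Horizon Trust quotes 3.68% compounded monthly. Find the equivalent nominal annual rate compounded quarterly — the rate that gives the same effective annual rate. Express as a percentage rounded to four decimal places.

3.6913%

EAR = (1 + 0.0368/12)^12 − 1 = 0.037427.
Solve (1 + r/4)^4 = 1.037427: r/4 = 1.037427^(1/4) − 1 = 0.009228, so r = 0.036913 = 3.6913%.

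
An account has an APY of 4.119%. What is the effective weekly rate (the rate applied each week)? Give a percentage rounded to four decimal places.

The per-week rate i satisfies (1 + i)^52 = 1 + 0.04119.
i = 1.04119^(1/52) − 1 = 0.0007765 = 0.0777%.

0.0777%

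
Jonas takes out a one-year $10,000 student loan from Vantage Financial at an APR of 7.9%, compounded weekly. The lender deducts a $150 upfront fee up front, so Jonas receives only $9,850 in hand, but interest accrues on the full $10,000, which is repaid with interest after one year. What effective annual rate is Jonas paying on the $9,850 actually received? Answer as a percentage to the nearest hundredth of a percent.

Amount owed after one year: 10,000 × (1 + 0.079/52)^52 = 10,000 × 1.082139 = $10,821.39.
Effective rate on net proceeds: 10,821.39 / 9,850 − 1 = 0.098619 = 9.86%.

9.86%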